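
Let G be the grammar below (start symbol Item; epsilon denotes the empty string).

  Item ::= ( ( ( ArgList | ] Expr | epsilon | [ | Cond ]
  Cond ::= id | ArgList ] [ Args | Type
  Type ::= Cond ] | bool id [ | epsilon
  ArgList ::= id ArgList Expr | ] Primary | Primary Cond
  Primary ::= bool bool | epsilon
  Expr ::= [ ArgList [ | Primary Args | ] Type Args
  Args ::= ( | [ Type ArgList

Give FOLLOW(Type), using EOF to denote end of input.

{ EOF, (, [, ], bool, id }

In Cond ::= Type: Type is at the end, add FOLLOW(Cond) = { EOF, (, [, ], bool }.
In Expr ::= ] Type Args: add FIRST(Args) = { (, [ }.
In Args ::= [ Type ArgList: add FIRST(ArgList)\{epsilon} = { ], bool, id }.
  Since ArgList is nullable, also add FOLLOW(Args) = { EOF, (, [, ], bool }.
Union: FOLLOW(Type) = { EOF, (, [, ], bool, id }.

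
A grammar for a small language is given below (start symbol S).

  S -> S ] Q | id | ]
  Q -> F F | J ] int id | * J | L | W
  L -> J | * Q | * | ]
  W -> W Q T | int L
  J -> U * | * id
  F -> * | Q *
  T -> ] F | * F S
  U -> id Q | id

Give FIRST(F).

{ *, ], id, int }

F -> * contributes {*}.
From F -> Q *: add FIRST(Q) = { *, ], id, int }.
Union: FIRST(F) = { *, ], id, int }.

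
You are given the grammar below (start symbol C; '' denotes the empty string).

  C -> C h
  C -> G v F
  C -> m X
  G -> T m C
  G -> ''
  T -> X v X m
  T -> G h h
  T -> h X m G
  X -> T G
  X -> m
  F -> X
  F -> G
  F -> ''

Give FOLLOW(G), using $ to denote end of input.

{ $, h, m, v }

In C -> G v F: add FIRST(v F) = { v }.
In T -> G h h: add FIRST(h h) = { h }.
In T -> h X m G: G is at the end, add FOLLOW(T) = { $, h, m, v }.
In X -> T G: G is at the end, add FOLLOW(X) = { $, h, m, v }.
In F -> G: G is at the end, add FOLLOW(F) = { $, h, m, v }.
Union: FOLLOW(G) = { $, h, m, v }.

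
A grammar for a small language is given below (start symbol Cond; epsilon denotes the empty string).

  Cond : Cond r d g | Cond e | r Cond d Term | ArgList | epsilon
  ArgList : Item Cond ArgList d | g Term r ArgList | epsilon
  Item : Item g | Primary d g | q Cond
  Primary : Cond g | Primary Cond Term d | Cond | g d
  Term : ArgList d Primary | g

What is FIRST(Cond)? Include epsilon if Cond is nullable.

From Cond : Cond r d g: Cond nullable, take FIRST(Cond) ∪ {r} = { d, e, g, q, r }.
From Cond : Cond e: Cond nullable, take FIRST(Cond) ∪ {e} = { d, e, g, q, r }.
Cond : r Cond d Term contributes {r}.
From Cond : ArgList: add FIRST(ArgList) = { d, e, g, q, r, epsilon } (including epsilon since ArgList is nullable).
Cond : epsilon contributes epsilon.
Union: FIRST(Cond) = { d, e, g, q, r, epsilon }.

{ d, e, g, q, r, epsilon }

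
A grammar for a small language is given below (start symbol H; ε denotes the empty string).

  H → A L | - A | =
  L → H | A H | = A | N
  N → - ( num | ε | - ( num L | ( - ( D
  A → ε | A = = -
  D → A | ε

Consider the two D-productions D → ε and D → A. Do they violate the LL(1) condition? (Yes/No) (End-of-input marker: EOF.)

Yes

FIRST(ε) = { ε } and FIRST(A) = { =, ε }.
Both alternatives are nullable, violating the LL(1) condition.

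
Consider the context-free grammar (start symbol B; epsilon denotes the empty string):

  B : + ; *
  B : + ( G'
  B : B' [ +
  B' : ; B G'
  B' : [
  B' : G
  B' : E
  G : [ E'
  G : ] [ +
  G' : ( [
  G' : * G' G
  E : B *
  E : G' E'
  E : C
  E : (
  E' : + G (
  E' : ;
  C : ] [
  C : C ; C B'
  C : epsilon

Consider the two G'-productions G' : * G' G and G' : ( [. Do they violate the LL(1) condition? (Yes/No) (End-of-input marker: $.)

FIRST(* G' G) = { * } and FIRST(( [) = { ( }.
The FIRST sets are disjoint and neither alternative is nullable — no conflict.

No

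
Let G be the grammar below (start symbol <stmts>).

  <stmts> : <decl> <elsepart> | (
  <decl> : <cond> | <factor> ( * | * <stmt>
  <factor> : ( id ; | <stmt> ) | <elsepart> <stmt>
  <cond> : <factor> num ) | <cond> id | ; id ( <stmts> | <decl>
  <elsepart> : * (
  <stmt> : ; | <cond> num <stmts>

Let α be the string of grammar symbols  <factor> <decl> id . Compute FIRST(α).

{ (, *, ; }

Add FIRST(<factor>) = { (, *, ; }; <factor> is not nullable, stop.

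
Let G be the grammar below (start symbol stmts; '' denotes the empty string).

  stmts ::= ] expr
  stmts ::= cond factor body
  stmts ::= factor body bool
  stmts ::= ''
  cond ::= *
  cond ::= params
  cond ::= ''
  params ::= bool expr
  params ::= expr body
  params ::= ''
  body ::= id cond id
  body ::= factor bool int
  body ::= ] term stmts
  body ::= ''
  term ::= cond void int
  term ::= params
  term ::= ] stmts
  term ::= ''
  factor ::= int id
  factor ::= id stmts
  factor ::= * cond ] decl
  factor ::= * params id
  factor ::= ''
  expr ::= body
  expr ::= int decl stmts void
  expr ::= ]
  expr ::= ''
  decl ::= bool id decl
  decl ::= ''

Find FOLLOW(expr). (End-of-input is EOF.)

In stmts ::= ] expr: expr is at the end, add FOLLOW(stmts) = { EOF, *, ], bool, id, int, void }.
In params ::= bool expr: expr is at the end, add FOLLOW(params) = { EOF, *, ], bool, id, int, void }.
In params ::= expr body: add FIRST(body)\{''} = { *, ], bool, id, int }.
  Since body is nullable, also add FOLLOW(params) = { EOF, *, ], bool, id, int, void }.
Union: FOLLOW(expr) = { EOF, *, ], bool, id, int, void }.

{ EOF, *, ], bool, id, int, void }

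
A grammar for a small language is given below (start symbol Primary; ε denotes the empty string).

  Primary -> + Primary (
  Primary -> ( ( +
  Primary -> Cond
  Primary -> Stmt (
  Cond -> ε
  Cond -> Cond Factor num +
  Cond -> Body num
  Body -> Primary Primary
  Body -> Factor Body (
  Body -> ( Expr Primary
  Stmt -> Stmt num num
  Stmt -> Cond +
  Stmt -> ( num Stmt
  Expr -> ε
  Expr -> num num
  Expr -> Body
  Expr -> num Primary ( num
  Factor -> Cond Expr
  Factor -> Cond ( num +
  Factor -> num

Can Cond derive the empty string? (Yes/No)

Yes

Cond has an ε-production, so Cond ⇒ ε.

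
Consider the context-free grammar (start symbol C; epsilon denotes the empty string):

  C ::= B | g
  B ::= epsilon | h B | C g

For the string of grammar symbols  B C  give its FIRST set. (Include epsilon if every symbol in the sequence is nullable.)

Add FIRST(B)\{epsilon} = { g, h }; B is nullable, continue.
Add FIRST(C)\{epsilon} = { g, h }; C is nullable, continue.
Every symbol is nullable, so include epsilon.

{ g, h, epsilon }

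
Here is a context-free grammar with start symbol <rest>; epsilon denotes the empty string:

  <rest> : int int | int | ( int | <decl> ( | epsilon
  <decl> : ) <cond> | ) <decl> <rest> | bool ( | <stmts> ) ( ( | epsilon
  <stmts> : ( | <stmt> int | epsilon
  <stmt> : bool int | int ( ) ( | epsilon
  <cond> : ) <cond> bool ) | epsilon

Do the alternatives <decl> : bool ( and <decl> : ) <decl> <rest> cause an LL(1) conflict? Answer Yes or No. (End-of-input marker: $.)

No

FIRST(bool () = { bool } and FIRST() <decl> <rest>) = { ) }.
The FIRST sets are disjoint and neither alternative is nullable — no conflict.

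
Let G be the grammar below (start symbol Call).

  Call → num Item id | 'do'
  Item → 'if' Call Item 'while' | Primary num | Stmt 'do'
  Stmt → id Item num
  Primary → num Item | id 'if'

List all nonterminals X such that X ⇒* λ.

{ } (none)

No nonterminal has an empty production or an RHS whose symbols are all nullable.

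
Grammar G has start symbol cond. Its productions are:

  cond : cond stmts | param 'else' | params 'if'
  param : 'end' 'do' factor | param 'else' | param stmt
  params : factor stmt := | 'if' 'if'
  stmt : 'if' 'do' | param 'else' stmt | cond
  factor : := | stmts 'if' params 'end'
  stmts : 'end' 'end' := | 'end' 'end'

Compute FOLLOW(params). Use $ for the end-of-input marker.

In cond : params 'if': add FIRST('if') = { 'if' }.
In factor : stmts 'if' params 'end': add FIRST('end') = { 'end' }.
Union: FOLLOW(params) = { 'end', 'if' }.

{ 'end', 'if' }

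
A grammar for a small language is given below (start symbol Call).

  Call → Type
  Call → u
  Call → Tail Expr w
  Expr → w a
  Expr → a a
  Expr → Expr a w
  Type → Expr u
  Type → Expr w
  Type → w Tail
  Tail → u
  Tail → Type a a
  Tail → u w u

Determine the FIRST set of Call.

From Call → Type: add FIRST(Type) = { a, w }.
Call → u contributes {u}.
From Call → Tail Expr w: add FIRST(Tail) = { a, u, w }.
Union: FIRST(Call) = { a, u, w }.

{ a, u, w }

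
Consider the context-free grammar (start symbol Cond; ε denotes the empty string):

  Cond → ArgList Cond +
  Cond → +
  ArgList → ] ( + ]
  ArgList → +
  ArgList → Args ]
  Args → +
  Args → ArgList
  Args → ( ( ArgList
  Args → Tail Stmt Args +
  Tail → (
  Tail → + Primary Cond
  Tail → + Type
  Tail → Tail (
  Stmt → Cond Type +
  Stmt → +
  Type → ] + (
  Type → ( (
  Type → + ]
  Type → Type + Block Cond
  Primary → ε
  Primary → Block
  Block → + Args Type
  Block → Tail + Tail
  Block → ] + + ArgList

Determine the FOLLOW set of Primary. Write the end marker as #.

In Tail → + Primary Cond: add FIRST(Cond) = { (, +, ] }.
Union: FOLLOW(Primary) = { (, +, ] }.

{ (, +, ] }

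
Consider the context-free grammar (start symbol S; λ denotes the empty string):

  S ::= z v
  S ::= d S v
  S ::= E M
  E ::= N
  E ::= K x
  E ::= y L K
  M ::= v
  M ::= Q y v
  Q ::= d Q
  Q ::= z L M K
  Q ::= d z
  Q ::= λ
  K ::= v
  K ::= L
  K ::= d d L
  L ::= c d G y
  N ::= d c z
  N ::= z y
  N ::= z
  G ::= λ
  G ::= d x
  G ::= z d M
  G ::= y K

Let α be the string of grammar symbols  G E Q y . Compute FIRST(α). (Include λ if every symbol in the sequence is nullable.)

Add FIRST(G)\{λ} = { d, y, z }; G is nullable, continue.
Add FIRST(E) = { c, d, v, y, z }; E is not nullable, stop.

{ c, d, v, y, z }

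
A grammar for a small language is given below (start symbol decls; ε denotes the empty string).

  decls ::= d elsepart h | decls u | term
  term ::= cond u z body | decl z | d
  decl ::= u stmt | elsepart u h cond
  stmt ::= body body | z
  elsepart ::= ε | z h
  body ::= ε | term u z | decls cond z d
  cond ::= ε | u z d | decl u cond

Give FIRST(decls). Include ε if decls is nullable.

decls ::= d elsepart h contributes {d}.
From decls ::= decls u: add FIRST(decls) = { d, u, z }.
From decls ::= term: add FIRST(term) = { d, u, z }.
Union: FIRST(decls) = { d, u, z }.

{ d, u, z }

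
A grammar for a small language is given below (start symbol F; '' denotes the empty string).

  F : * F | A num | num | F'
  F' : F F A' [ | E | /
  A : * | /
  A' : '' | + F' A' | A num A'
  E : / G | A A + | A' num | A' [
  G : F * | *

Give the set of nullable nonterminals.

{ A' }

Directly nullable (have an ''-production): A'.
No other nonterminal has a production whose RHS symbols are all nullable.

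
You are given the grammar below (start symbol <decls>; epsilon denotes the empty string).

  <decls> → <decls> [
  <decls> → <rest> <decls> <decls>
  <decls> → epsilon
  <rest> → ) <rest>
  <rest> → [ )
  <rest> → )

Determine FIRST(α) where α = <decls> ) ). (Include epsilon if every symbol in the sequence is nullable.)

Add FIRST(<decls>)\{epsilon} = { ), [ }; <decls> is nullable, continue.
) is a terminal; add {)} and stop.

{ ), [ }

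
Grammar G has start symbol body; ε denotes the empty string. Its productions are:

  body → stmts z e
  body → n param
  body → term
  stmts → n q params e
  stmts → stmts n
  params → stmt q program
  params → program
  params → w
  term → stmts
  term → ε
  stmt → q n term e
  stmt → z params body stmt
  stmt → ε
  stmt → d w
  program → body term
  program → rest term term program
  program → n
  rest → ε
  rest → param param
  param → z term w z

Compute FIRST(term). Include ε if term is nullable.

From term → stmts: add FIRST(stmts) = { n }.
term → ε contributes ε.
Union: FIRST(term) = { n, ε }.

{ n, ε }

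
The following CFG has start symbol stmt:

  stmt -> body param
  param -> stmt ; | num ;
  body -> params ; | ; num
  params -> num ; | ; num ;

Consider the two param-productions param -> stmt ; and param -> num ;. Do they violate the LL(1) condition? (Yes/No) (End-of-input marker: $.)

FIRST(stmt ;) = { ;, num } and FIRST(num ;) = { num }.
Both contain num, so the two alternatives are not disjoint — LL(1) conflict.

Yes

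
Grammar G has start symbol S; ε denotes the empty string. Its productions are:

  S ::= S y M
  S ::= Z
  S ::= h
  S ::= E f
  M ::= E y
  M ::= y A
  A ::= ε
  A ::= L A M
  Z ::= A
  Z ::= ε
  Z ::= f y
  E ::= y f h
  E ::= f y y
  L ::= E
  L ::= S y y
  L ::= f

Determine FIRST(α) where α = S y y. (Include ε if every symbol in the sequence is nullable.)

Add FIRST(S)\{ε} = { f, h, y }; S is nullable, continue.
y is a terminal; add {y} and stop.

{ f, h, y }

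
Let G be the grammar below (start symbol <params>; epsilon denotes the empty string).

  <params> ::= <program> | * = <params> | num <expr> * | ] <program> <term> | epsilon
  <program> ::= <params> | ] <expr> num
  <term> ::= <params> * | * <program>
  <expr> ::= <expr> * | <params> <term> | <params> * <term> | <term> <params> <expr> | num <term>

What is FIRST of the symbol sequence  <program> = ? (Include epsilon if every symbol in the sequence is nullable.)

Add FIRST(<program>)\{epsilon} = { *, ], num }; <program> is nullable, continue.
= is a terminal; add {=} and stop.

{ *, =, ], num }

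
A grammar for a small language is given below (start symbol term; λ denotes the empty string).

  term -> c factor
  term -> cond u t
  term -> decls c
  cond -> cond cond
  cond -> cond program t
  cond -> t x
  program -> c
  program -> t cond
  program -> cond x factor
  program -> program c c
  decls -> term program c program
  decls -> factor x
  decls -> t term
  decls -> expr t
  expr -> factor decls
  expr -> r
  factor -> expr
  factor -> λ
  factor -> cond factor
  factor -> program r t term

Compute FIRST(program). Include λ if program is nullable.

program -> c contributes {c}.
program -> t cond contributes {t}.
From program -> cond x factor: add FIRST(cond) = { t }.
From program -> program c c: add FIRST(program) = { c, t }.
Union: FIRST(program) = { c, t }.

{ c, t }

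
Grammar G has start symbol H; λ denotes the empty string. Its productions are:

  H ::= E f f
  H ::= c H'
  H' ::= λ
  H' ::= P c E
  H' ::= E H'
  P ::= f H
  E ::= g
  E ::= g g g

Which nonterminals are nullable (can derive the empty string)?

{ H' }

Directly nullable (have an λ-production): H'.
No other nonterminal has a production whose RHS symbols are all nullable.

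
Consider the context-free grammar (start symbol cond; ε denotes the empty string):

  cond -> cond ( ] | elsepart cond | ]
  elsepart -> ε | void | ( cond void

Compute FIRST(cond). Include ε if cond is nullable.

From cond -> cond ( ]: add FIRST(cond) = { (, ], void }.
From cond -> elsepart cond: elsepart nullable, take FIRST(elsepart) ∪ FIRST(cond) = { (, ], void }.
cond -> ] contributes {]}.
Union: FIRST(cond) = { (, ], void }.

{ (, ], void }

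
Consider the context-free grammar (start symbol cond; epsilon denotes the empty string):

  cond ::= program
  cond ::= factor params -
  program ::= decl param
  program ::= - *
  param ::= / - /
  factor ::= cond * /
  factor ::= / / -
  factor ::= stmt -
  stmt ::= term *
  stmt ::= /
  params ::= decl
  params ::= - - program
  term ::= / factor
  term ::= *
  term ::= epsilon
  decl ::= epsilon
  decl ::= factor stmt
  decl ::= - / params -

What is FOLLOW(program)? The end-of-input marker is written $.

{ $, *, - }

In cond ::= program: program is at the end, add FOLLOW(cond) = { $, * }.
In params ::= - - program: program is at the end, add FOLLOW(params) = { - }.
Union: FOLLOW(program) = { $, *, - }.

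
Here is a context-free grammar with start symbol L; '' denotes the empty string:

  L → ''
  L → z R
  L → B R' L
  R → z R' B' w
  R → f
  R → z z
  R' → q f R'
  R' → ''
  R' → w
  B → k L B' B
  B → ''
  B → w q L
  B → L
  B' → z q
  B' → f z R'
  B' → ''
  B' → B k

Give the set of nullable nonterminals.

Directly nullable (have an ''-production): L, R', B, B'.
No other nonterminal has a production whose RHS symbols are all nullable.

{ B, B', L, R' }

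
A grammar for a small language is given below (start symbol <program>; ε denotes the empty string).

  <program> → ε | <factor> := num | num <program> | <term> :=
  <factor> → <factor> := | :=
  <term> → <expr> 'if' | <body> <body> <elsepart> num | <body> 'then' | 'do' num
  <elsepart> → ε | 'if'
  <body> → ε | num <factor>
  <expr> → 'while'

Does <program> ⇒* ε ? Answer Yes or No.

Yes

<program> has an ε-production, so <program> ⇒ ε.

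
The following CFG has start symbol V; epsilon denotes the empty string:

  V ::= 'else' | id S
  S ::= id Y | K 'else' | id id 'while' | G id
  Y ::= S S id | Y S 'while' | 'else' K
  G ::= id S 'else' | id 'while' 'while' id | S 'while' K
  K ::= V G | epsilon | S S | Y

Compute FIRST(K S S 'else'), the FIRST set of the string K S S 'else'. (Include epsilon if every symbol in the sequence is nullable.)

Add FIRST(K)\{epsilon} = { 'else', id }; K is nullable, continue.
Add FIRST(S) = { 'else', id }; S is not nullable, stop.

{ 'else', id }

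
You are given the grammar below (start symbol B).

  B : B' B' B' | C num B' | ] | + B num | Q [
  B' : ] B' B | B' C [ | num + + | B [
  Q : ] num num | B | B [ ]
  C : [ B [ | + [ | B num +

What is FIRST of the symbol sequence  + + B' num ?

{ + }

+ is a terminal; add {+} and stop.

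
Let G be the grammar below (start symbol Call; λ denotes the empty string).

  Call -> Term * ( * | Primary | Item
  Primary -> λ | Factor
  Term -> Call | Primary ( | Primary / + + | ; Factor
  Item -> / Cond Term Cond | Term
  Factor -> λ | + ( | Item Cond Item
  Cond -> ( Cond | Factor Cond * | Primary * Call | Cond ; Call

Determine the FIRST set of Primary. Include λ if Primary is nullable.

Primary -> λ contributes λ.
From Primary -> Factor: add FIRST(Factor) = { (, *, +, /, ;, λ } (including λ since Factor is nullable).
Union: FIRST(Primary) = { (, *, +, /, ;, λ }.

{ (, *, +, /, ;, λ }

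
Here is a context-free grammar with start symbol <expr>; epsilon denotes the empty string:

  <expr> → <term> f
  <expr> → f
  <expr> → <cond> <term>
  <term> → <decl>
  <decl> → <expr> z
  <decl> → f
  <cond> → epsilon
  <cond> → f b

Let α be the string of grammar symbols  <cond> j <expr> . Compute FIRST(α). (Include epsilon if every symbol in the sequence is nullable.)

{ f, j }

Add FIRST(<cond>)\{epsilon} = { f }; <cond> is nullable, continue.
j is a terminal; add {j} and stop.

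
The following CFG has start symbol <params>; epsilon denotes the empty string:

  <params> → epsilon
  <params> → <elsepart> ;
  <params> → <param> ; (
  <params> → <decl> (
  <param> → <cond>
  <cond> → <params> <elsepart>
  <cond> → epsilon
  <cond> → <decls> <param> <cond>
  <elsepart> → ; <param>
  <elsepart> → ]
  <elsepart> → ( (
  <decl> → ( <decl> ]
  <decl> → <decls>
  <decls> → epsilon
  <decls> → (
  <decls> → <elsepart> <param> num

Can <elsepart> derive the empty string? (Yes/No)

No

Nullable nonterminals: <cond>, <decl>, <decls>, <param>, <params>.
No production of <elsepart> has an RHS whose symbols are all nullable, so <elsepart> is not nullable.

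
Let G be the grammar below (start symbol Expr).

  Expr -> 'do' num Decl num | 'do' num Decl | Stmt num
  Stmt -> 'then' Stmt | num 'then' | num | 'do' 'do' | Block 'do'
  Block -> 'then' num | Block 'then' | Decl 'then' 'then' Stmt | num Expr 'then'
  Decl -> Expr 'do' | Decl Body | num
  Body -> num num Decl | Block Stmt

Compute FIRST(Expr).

Expr -> 'do' num Decl num contributes {'do'}.
Expr -> 'do' num Decl contributes {'do'}.
From Expr -> Stmt num: add FIRST(Stmt) = { 'do', 'then', num }.
Union: FIRST(Expr) = { 'do', 'then', num }.

{ 'do', 'then', num }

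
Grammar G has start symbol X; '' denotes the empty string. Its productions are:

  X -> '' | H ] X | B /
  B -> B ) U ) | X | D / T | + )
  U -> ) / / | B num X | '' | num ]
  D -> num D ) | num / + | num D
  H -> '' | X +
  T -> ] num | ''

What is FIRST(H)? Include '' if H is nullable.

{ ), +, /, ], num, '' }

H -> '' contributes ''.
From H -> X +: X nullable, take FIRST(X) ∪ {+} = { ), +, /, ], num }.
Union: FIRST(H) = { ), +, /, ], num, '' }.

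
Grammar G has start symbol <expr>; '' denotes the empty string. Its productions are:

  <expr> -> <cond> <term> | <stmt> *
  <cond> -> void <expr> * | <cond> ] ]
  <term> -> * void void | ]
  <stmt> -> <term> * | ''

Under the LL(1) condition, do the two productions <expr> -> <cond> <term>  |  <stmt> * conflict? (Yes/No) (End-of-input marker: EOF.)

No

FIRST(<cond> <term>) = { void } and FIRST(<stmt> *) = { *, ] }.
The FIRST sets are disjoint and neither alternative is nullable — no conflict.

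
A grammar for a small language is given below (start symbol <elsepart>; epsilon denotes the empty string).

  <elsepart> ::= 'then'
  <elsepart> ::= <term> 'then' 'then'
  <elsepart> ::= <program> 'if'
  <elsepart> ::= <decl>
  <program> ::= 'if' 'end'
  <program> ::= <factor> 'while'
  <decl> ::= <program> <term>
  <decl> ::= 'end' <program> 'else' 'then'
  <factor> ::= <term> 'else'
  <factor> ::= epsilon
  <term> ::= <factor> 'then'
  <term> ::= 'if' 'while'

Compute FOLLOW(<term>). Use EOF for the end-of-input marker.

In <elsepart> ::= <term> 'then' 'then': add FIRST('then' 'then') = { 'then' }.
In <decl> ::= <program> <term>: <term> is at the end, add FOLLOW(<decl>) = { EOF }.
In <factor> ::= <term> 'else': add FIRST('else') = { 'else' }.
Union: FOLLOW(<term>) = { EOF, 'else', 'then' }.

{ EOF, 'else', 'then' }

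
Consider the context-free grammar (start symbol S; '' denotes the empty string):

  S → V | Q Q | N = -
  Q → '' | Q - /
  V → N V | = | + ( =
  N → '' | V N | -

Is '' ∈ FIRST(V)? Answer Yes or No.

No

Nullable nonterminals: N, Q, S.
No production of V has an RHS whose symbols are all nullable, so V is not nullable.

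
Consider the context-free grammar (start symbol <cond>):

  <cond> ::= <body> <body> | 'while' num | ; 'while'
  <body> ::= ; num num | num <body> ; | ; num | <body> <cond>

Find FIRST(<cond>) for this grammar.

From <cond> ::= <body> <body>: add FIRST(<body>) = { ;, num }.
<cond> ::= 'while' num contributes {'while'}.
<cond> ::= ; 'while' contributes {;}.
Union: FIRST(<cond>) = { 'while', ;, num }.

{ 'while', ;, num }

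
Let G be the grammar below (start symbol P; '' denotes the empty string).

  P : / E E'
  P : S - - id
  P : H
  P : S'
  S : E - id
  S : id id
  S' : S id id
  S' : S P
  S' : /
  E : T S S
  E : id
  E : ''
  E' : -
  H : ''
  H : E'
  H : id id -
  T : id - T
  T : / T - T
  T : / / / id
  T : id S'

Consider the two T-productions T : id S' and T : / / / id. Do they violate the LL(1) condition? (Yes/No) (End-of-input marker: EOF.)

No

FIRST(id S') = { id } and FIRST(/ / / id) = { / }.
The FIRST sets are disjoint and neither alternative is nullable — no conflict.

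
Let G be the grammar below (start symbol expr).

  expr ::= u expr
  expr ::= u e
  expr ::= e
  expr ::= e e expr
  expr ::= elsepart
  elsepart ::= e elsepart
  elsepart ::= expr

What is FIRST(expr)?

expr ::= u expr contributes {u}.
expr ::= u e contributes {u}.
expr ::= e contributes {e}.
expr ::= e e expr contributes {e}.
From expr ::= elsepart: add FIRST(elsepart) = { e, u }.
Union: FIRST(expr) = { e, u }.

{ e, u }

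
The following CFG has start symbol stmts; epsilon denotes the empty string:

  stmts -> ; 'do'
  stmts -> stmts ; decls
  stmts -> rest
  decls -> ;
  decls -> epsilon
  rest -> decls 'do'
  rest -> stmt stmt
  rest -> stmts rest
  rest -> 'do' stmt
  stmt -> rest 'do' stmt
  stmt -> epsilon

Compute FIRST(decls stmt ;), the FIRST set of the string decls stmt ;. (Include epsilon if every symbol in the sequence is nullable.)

Add FIRST(decls)\{epsilon} = { ; }; decls is nullable, continue.
Add FIRST(stmt)\{epsilon} = { 'do', ; }; stmt is nullable, continue.
; is a terminal; add {;} and stop.

{ 'do', ; }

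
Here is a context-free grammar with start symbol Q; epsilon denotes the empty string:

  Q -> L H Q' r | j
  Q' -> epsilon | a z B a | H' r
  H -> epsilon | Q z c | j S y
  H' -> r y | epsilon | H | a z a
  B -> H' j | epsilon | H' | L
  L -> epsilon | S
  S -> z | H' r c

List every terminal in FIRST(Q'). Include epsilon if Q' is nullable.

Q' -> epsilon contributes epsilon.
Q' -> a z B a contributes {a}.
From Q' -> H' r: H' nullable, take FIRST(H') ∪ {r} = { a, j, r, z }.
Union: FIRST(Q') = { a, j, r, z, epsilon }.

{ a, j, r, z, epsilon }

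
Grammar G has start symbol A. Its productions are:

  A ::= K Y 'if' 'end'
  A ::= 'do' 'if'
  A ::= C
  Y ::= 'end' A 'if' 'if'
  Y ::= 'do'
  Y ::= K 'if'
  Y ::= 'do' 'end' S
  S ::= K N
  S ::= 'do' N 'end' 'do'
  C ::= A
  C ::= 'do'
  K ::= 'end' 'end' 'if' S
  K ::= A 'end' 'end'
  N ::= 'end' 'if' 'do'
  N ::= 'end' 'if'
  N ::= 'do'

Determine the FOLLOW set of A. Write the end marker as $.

{ $, 'end', 'if' }

A is the start symbol, so $ ∈ FOLLOW(A).
In Y ::= 'end' A 'if' 'if': add FIRST('if' 'if') = { 'if' }.
In C ::= A: A is at the end, add FOLLOW(C) = { $, 'end', 'if' }.
In K ::= A 'end' 'end': add FIRST('end' 'end') = { 'end' }.
Union: FOLLOW(A) = { $, 'end', 'if' }.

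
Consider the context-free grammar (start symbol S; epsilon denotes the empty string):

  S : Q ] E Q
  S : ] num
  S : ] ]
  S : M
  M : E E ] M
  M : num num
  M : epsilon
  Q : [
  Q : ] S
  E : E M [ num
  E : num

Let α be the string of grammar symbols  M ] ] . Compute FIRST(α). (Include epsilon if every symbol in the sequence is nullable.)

Add FIRST(M)\{epsilon} = { num }; M is nullable, continue.
] is a terminal; add {]} and stop.

{ ], num }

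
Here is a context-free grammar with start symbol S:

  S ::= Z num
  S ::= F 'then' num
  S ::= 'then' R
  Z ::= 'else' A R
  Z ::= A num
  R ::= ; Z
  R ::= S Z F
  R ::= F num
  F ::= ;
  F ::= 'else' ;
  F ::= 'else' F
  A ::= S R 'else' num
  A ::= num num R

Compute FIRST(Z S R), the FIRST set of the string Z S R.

{ 'else', 'then', ;, num }

Add FIRST(Z) = { 'else', 'then', ;, num }; Z is not nullable, stop.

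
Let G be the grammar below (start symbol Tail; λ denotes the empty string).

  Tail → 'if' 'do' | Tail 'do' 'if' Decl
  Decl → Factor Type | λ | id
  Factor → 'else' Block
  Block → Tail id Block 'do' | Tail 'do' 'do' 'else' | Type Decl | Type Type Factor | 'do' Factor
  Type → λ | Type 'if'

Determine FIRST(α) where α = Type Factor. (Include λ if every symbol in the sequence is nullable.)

Add FIRST(Type)\{λ} = { 'if' }; Type is nullable, continue.
Add FIRST(Factor) = { 'else' }; Factor is not nullable, stop.

{ 'else', 'if' }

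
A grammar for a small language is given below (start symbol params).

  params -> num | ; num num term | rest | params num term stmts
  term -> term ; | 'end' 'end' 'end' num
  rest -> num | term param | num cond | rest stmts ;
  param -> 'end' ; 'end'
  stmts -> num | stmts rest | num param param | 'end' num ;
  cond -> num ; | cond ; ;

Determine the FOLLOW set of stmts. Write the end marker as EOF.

In params -> params num term stmts: stmts is at the end, add FOLLOW(params) = { EOF, num }.
In rest -> rest stmts ;: add FIRST(;) = { ; }.
In stmts -> stmts rest: add FIRST(rest) = { 'end', num }.
Union: FOLLOW(stmts) = { EOF, 'end', ;, num }.

{ EOF, 'end', ;, num }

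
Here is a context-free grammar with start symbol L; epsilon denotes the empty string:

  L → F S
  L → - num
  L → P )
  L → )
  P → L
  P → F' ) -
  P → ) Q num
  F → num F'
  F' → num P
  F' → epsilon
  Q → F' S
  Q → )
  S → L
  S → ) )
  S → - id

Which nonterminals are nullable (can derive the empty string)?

Directly nullable (have an epsilon-production): F'.
No other nonterminal has a production whose RHS symbols are all nullable.

{ F' }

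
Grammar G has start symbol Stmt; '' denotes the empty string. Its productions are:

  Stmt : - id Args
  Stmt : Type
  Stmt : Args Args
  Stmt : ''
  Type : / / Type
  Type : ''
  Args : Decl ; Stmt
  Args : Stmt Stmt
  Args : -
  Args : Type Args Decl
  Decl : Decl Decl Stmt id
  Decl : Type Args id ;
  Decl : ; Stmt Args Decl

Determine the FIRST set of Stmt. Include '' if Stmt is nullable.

{ -, /, ;, id, '' }

Stmt : - id Args contributes {-}.
From Stmt : Type: add FIRST(Type) = { /, '' } (including '' since Type is nullable).
From Stmt : Args Args: Args, Args nullable, take FIRST(Args) ∪ FIRST(Args) = { -, /, ;, id }; also '' since the whole RHS is nullable.
Stmt : '' contributes ''.
Union: FIRST(Stmt) = { -, /, ;, id, '' }.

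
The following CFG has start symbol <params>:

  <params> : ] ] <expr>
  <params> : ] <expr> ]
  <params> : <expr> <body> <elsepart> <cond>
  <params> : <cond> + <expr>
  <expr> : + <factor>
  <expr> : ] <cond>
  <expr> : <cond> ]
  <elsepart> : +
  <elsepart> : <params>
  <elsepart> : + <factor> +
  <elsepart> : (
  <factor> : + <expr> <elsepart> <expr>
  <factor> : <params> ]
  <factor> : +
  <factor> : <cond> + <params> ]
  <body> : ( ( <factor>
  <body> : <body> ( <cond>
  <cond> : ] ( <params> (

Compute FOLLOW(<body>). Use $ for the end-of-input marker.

In <params> : <expr> <body> <elsepart> <cond>: add FIRST(<elsepart> <cond>) = { (, +, ] }.
In <body> : <body> ( <cond>: add FIRST(( <cond>) = { ( }.
Union: FOLLOW(<body>) = { (, +, ] }.

{ (, +, ] }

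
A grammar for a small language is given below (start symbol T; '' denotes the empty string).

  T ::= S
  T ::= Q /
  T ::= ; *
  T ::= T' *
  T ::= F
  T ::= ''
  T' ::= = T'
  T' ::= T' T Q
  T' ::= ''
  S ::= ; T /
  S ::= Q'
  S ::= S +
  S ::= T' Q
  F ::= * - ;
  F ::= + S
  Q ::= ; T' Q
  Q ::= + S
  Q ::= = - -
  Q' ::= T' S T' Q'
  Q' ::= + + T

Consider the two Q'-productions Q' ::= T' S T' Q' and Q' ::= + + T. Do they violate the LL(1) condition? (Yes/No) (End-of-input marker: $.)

Yes

FIRST(T' S T' Q') = { *, +, ;, = } and FIRST(+ + T) = { + }.
Both contain +, so the two alternatives are not disjoint — LL(1) conflict.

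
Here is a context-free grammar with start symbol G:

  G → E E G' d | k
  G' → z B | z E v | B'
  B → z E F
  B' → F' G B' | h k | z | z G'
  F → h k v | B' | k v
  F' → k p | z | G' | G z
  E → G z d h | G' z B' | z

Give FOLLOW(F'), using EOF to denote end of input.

In B' → F' G B': add FIRST(G B') = { h, k, z }.
Union: FOLLOW(F') = { h, k, z }.

{ h, k, z }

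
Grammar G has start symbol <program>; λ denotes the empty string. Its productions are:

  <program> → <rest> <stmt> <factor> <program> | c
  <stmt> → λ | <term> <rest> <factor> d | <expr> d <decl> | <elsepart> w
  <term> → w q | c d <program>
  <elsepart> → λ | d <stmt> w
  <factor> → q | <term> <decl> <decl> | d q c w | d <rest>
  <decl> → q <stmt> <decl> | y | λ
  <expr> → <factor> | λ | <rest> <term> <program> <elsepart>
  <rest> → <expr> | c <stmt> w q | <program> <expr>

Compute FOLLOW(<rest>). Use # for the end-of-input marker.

In <program> → <rest> <stmt> <factor> <program>: add FIRST(<stmt> <factor> <program>) = { c, d, q, w }.
In <stmt> → <term> <rest> <factor> d: add FIRST(<factor> d) = { c, d, q, w }.
In <factor> → d <rest>: <rest> is at the end, add FOLLOW(<factor>) = { c, d, q, w }.
In <expr> → <rest> <term> <program> <elsepart>: add FIRST(<term> <program> <elsepart>) = { c, w }.
Union: FOLLOW(<rest>) = { c, d, q, w }.

{ c, d, q, w }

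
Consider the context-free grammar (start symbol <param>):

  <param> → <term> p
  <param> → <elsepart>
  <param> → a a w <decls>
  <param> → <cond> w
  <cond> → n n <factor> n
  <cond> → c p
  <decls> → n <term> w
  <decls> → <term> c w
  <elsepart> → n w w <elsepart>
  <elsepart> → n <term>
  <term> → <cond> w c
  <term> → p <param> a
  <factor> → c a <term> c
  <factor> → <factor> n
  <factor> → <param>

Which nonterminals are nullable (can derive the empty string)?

{ } (none)

No nonterminal has an empty production or an RHS whose symbols are all nullable.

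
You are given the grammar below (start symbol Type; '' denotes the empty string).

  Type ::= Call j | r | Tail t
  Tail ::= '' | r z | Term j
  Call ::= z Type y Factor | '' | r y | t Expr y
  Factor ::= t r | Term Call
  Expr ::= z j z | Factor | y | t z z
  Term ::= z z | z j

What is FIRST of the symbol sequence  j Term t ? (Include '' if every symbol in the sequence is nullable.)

{ j }

j is a terminal; add {j} and stop.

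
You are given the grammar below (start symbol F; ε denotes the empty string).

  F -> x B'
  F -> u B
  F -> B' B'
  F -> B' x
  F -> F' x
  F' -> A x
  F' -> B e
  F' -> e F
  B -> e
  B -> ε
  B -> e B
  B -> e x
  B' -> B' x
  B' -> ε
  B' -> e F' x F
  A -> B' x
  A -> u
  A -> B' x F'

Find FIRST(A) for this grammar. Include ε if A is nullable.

{ e, u, x }

From A -> B' x: B' nullable, take FIRST(B') ∪ {x} = { e, x }.
A -> u contributes {u}.
From A -> B' x F': B' nullable, take FIRST(B') ∪ {x} = { e, x }.
Union: FIRST(A) = { e, u, x }.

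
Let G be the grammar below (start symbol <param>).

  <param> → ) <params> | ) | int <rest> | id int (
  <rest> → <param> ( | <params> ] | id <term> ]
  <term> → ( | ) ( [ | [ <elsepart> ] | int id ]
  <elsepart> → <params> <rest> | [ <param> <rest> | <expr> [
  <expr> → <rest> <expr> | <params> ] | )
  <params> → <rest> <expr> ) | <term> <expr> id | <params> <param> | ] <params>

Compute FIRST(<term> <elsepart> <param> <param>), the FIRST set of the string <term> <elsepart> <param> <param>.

{ (, ), [, int }

Add FIRST(<term>) = { (, ), [, int }; <term> is not nullable, stop.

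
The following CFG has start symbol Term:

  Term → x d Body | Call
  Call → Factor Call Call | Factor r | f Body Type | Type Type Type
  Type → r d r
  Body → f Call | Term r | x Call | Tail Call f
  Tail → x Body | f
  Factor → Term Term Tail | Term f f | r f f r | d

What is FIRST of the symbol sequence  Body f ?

{ d, f, r, x }

Add FIRST(Body) = { d, f, r, x }; Body is not nullable, stop.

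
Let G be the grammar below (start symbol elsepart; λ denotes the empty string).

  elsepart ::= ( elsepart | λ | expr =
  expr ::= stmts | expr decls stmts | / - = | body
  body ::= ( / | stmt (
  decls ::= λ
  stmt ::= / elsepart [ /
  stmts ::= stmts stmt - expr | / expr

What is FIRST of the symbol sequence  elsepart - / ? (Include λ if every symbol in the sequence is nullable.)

Add FIRST(elsepart)\{λ} = { (, / }; elsepart is nullable, continue.
- is a terminal; add {-} and stop.

{ (, -, / }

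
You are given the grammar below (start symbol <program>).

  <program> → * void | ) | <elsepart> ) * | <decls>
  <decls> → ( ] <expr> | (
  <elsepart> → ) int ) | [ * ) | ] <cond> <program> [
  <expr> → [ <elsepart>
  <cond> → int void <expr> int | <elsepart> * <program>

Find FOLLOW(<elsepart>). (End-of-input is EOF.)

{ EOF, (, ), *, [, ], int }

In <program> → <elsepart> ) *: add FIRST() *) = { ) }.
In <expr> → [ <elsepart>: <elsepart> is at the end, add FOLLOW(<expr>) = { EOF, (, ), *, [, ], int }.
In <cond> → <elsepart> * <program>: add FIRST(* <program>) = { * }.
Union: FOLLOW(<elsepart>) = { EOF, (, ), *, [, ], int }.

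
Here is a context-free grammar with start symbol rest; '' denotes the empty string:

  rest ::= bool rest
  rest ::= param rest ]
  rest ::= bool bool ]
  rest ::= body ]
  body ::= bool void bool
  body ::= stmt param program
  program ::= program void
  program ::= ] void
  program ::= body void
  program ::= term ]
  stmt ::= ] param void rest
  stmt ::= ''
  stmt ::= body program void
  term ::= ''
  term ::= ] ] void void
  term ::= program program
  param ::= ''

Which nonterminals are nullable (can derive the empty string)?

Directly nullable (have an ''-production): stmt, term, param.
No other nonterminal has a production whose RHS symbols are all nullable.

{ param, stmt, term }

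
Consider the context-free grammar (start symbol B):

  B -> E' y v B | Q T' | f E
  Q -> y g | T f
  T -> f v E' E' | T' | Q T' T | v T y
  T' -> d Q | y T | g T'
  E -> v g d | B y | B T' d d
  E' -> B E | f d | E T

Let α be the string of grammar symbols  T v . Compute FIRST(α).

Add FIRST(T) = { d, f, g, v, y }; T is not nullable, stop.

{ d, f, g, v, y }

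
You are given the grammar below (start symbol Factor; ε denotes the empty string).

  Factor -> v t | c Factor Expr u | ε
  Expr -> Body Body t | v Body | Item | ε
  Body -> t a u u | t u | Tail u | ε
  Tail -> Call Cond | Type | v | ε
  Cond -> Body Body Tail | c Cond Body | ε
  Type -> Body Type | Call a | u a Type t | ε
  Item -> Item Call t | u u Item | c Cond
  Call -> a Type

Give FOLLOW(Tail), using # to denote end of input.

In Body -> Tail u: add FIRST(u) = { u }.
In Cond -> Body Body Tail: Tail is at the end, add FOLLOW(Cond) = { a, t, u, v }.
Union: FOLLOW(Tail) = { a, t, u, v }.

{ a, t, u, v }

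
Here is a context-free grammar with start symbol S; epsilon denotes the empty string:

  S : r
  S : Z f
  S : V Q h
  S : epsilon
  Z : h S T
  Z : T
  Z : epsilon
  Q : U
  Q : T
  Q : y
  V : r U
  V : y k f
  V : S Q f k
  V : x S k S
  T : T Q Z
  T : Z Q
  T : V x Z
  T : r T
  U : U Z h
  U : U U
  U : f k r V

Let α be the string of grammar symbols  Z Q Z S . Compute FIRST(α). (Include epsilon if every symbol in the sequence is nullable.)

{ f, h, r, x, y }

Add FIRST(Z)\{epsilon} = { f, h, r, x, y }; Z is nullable, continue.
Add FIRST(Q) = { f, h, r, x, y }; Q is not nullable, stop.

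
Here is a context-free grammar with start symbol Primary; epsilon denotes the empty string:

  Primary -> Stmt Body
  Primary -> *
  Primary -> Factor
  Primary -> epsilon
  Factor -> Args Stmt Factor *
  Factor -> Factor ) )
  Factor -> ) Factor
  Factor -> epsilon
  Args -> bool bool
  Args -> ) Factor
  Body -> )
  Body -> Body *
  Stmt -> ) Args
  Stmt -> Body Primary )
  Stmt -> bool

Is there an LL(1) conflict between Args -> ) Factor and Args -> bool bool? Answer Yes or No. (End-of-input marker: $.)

No

FIRST() Factor) = { ) } and FIRST(bool bool) = { bool }.
The FIRST sets are disjoint and neither alternative is nullable — no conflict.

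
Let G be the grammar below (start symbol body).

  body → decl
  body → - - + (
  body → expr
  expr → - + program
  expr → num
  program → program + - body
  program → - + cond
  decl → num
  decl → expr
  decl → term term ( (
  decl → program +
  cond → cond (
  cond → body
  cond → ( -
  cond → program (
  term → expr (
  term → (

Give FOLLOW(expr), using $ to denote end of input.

In body → expr: expr is at the end, add FOLLOW(body) = { $, (, + }.
In decl → expr: expr is at the end, add FOLLOW(decl) = { $, (, + }.
In term → expr (: add FIRST(() = { ( }.
Union: FOLLOW(expr) = { $, (, + }.

{ $, (, + }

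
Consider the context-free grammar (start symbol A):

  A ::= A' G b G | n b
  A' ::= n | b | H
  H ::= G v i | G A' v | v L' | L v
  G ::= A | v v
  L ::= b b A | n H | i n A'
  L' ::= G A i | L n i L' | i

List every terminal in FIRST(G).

From G ::= A: add FIRST(A) = { b, i, n, v }.
G ::= v v contributes {v}.
Union: FIRST(G) = { b, i, n, v }.

{ b, i, n, v }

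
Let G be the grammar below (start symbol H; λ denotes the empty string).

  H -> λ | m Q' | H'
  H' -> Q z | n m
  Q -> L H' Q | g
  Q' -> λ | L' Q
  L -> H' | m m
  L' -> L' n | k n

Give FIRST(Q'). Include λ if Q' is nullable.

Q' -> λ contributes λ.
From Q' -> L' Q: add FIRST(L') = { k }.
Union: FIRST(Q') = { k, λ }.

{ k, λ }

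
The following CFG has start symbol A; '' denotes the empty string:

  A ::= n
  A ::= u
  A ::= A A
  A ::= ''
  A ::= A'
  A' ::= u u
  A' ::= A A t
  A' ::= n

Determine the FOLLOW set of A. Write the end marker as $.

{ $, n, t, u }

A is the start symbol, so $ ∈ FOLLOW(A).
In A ::= A A: add FIRST(A)\{''} = { n, t, u }.
  Since A is nullable, also add FOLLOW(A) = { $, n, t, u }.
In A ::= A A: A is at the end, add FOLLOW(A) = { $, n, t, u }.
In A' ::= A A t: add FIRST(A t) = { n, t, u }.
In A' ::= A A t: add FIRST(t) = { t }.
Union: FOLLOW(A) = { $, n, t, u }.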